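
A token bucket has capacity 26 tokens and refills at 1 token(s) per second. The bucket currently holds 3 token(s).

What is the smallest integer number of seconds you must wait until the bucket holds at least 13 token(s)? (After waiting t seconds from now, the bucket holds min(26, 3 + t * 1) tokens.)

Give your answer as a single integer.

Need 3 + t * 1 >= 13, so t >= 10/1.
Smallest integer t = ceil(10/1) = 10.

Answer: 10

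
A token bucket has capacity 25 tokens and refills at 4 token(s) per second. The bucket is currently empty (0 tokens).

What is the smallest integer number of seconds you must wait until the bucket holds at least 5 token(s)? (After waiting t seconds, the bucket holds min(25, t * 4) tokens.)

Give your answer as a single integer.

Answer: 2

Derivation:
Need t * 4 >= 5, so t >= 5/4.
Smallest integer t = ceil(5/4) = 2.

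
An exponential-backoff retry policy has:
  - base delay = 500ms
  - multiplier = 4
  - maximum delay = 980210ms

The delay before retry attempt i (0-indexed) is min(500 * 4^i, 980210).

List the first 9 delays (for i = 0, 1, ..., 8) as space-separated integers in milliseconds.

Computing each delay:
  i=0: min(500*4^0, 980210) = 500
  i=1: min(500*4^1, 980210) = 2000
  i=2: min(500*4^2, 980210) = 8000
  i=3: min(500*4^3, 980210) = 32000
  i=4: min(500*4^4, 980210) = 128000
  i=5: min(500*4^5, 980210) = 512000
  i=6: min(500*4^6, 980210) = 980210
  i=7: min(500*4^7, 980210) = 980210
  i=8: min(500*4^8, 980210) = 980210

Answer: 500 2000 8000 32000 128000 512000 980210 980210 980210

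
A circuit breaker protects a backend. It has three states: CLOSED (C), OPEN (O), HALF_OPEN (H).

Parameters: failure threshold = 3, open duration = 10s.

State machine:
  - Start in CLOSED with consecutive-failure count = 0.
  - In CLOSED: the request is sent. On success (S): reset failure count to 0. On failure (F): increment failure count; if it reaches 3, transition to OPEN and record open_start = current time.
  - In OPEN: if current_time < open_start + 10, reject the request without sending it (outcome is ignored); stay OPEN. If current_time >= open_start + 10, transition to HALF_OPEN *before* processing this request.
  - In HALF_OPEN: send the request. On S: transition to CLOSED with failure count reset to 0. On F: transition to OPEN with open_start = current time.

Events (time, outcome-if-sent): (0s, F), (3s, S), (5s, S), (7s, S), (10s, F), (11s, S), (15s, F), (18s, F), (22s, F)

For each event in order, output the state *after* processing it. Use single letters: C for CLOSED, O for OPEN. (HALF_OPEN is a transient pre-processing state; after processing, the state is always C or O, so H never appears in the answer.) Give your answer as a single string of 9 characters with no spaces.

State after each event:
  event#1 t=0s outcome=F: state=CLOSED
  event#2 t=3s outcome=S: state=CLOSED
  event#3 t=5s outcome=S: state=CLOSED
  event#4 t=7s outcome=S: state=CLOSED
  event#5 t=10s outcome=F: state=CLOSED
  event#6 t=11s outcome=S: state=CLOSED
  event#7 t=15s outcome=F: state=CLOSED
  event#8 t=18s outcome=F: state=CLOSED
  event#9 t=22s outcome=F: state=OPEN

Answer: CCCCCCCCO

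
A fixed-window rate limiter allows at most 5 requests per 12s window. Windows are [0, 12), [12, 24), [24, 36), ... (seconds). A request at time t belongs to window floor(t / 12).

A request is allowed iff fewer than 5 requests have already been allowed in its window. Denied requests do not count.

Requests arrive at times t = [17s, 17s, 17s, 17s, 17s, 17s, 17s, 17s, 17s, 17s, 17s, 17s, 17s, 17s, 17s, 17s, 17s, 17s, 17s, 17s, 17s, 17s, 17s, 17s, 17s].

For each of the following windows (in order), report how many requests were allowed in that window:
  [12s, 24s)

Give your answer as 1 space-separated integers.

Processing requests:
  req#1 t=17s (window 1): ALLOW
  req#2 t=17s (window 1): ALLOW
  req#3 t=17s (window 1): ALLOW
  req#4 t=17s (window 1): ALLOW
  req#5 t=17s (window 1): ALLOW
  req#6 t=17s (window 1): DENY
  req#7 t=17s (window 1): DENY
  req#8 t=17s (window 1): DENY
  req#9 t=17s (window 1): DENY
  req#10 t=17s (window 1): DENY
  req#11 t=17s (window 1): DENY
  req#12 t=17s (window 1): DENY
  req#13 t=17s (window 1): DENY
  req#14 t=17s (window 1): DENY
  req#15 t=17s (window 1): DENY
  req#16 t=17s (window 1): DENY
  req#17 t=17s (window 1): DENY
  req#18 t=17s (window 1): DENY
  req#19 t=17s (window 1): DENY
  req#20 t=17s (window 1): DENY
  req#21 t=17s (window 1): DENY
  req#22 t=17s (window 1): DENY
  req#23 t=17s (window 1): DENY
  req#24 t=17s (window 1): DENY
  req#25 t=17s (window 1): DENY

Allowed counts by window: 5

Answer: 5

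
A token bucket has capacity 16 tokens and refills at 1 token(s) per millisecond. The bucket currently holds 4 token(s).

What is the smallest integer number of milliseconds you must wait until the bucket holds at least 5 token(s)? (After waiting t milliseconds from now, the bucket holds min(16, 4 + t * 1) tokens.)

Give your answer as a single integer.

Need 4 + t * 1 >= 5, so t >= 1/1.
Smallest integer t = ceil(1/1) = 1.

Answer: 1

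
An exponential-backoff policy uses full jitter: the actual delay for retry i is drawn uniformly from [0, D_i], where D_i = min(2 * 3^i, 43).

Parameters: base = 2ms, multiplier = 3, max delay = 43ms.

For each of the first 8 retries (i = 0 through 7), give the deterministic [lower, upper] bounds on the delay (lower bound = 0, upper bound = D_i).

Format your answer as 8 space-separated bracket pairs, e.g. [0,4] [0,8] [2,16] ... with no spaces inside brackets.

Computing bounds per retry:
  i=0: D_i=min(2*3^0,43)=2, bounds=[0,2]
  i=1: D_i=min(2*3^1,43)=6, bounds=[0,6]
  i=2: D_i=min(2*3^2,43)=18, bounds=[0,18]
  i=3: D_i=min(2*3^3,43)=43, bounds=[0,43]
  i=4: D_i=min(2*3^4,43)=43, bounds=[0,43]
  i=5: D_i=min(2*3^5,43)=43, bounds=[0,43]
  i=6: D_i=min(2*3^6,43)=43, bounds=[0,43]
  i=7: D_i=min(2*3^7,43)=43, bounds=[0,43]

Answer: [0,2] [0,6] [0,18] [0,43] [0,43] [0,43] [0,43] [0,43]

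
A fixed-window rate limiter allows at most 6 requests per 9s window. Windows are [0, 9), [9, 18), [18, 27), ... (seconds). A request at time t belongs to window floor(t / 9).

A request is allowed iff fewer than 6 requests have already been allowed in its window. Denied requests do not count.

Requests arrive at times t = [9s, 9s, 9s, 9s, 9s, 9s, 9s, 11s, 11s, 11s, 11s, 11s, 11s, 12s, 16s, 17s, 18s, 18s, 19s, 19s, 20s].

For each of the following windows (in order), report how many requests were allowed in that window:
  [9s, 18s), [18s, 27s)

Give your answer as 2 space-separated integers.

Processing requests:
  req#1 t=9s (window 1): ALLOW
  req#2 t=9s (window 1): ALLOW
  req#3 t=9s (window 1): ALLOW
  req#4 t=9s (window 1): ALLOW
  req#5 t=9s (window 1): ALLOW
  req#6 t=9s (window 1): ALLOW
  req#7 t=9s (window 1): DENY
  req#8 t=11s (window 1): DENY
  req#9 t=11s (window 1): DENY
  req#10 t=11s (window 1): DENY
  req#11 t=11s (window 1): DENY
  req#12 t=11s (window 1): DENY
  req#13 t=11s (window 1): DENY
  req#14 t=12s (window 1): DENY
  req#15 t=16s (window 1): DENY
  req#16 t=17s (window 1): DENY
  req#17 t=18s (window 2): ALLOW
  req#18 t=18s (window 2): ALLOW
  req#19 t=19s (window 2): ALLOW
  req#20 t=19s (window 2): ALLOW
  req#21 t=20s (window 2): ALLOW

Allowed counts by window: 6 5

Answer: 6 5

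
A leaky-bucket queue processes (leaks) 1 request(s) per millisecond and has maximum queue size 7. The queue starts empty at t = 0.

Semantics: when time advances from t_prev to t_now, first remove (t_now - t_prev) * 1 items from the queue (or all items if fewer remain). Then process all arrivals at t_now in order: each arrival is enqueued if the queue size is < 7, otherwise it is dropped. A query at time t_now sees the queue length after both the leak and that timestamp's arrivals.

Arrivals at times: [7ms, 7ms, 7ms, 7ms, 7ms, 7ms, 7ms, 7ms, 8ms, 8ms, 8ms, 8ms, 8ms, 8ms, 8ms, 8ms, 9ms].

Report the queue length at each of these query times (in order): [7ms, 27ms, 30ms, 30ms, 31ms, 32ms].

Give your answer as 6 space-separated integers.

Queue lengths at query times:
  query t=7ms: backlog = 7
  query t=27ms: backlog = 0
  query t=30ms: backlog = 0
  query t=30ms: backlog = 0
  query t=31ms: backlog = 0
  query t=32ms: backlog = 0

Answer: 7 0 0 0 0 0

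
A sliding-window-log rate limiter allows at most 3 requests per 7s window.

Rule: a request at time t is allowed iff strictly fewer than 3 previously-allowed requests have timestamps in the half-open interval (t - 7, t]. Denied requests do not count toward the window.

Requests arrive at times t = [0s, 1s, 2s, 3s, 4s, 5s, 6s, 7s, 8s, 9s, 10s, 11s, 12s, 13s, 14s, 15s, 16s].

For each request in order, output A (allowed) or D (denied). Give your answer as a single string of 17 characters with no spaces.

Answer: AAADDDDAAADDDDAAA

Derivation:
Tracking allowed requests in the window:
  req#1 t=0s: ALLOW
  req#2 t=1s: ALLOW
  req#3 t=2s: ALLOW
  req#4 t=3s: DENY
  req#5 t=4s: DENY
  req#6 t=5s: DENY
  req#7 t=6s: DENY
  req#8 t=7s: ALLOW
  req#9 t=8s: ALLOW
  req#10 t=9s: ALLOW
  req#11 t=10s: DENY
  req#12 t=11s: DENY
  req#13 t=12s: DENY
  req#14 t=13s: DENY
  req#15 t=14s: ALLOW
  req#16 t=15s: ALLOW
  req#17 t=16s: ALLOW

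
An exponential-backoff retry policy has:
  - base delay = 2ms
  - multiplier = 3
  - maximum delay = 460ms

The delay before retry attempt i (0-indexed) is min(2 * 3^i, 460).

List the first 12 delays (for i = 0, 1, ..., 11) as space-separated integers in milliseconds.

Answer: 2 6 18 54 162 460 460 460 460 460 460 460

Derivation:
Computing each delay:
  i=0: min(2*3^0, 460) = 2
  i=1: min(2*3^1, 460) = 6
  i=2: min(2*3^2, 460) = 18
  i=3: min(2*3^3, 460) = 54
  i=4: min(2*3^4, 460) = 162
  i=5: min(2*3^5, 460) = 460
  i=6: min(2*3^6, 460) = 460
  i=7: min(2*3^7, 460) = 460
  i=8: min(2*3^8, 460) = 460
  i=9: min(2*3^9, 460) = 460
  i=10: min(2*3^10, 460) = 460
  i=11: min(2*3^11, 460) = 460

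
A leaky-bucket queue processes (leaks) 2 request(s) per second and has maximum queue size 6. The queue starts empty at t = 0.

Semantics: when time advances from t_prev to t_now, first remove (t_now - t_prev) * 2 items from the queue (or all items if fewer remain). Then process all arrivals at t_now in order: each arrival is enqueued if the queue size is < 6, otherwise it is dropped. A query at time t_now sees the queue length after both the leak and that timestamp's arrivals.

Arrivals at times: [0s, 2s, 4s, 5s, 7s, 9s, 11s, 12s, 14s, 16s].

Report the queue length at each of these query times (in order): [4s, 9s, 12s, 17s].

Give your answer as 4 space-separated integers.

Queue lengths at query times:
  query t=4s: backlog = 1
  query t=9s: backlog = 1
  query t=12s: backlog = 1
  query t=17s: backlog = 0

Answer: 1 1 1 0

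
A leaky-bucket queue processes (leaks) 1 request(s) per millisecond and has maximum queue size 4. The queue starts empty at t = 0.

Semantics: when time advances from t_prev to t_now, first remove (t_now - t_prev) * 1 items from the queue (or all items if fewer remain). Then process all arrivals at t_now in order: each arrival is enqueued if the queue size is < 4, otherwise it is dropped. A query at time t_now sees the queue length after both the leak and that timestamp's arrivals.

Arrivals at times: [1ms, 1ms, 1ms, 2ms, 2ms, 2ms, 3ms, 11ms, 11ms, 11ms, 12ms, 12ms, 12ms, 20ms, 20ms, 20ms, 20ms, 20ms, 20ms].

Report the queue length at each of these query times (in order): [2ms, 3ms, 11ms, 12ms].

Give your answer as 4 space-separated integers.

Queue lengths at query times:
  query t=2ms: backlog = 4
  query t=3ms: backlog = 4
  query t=11ms: backlog = 3
  query t=12ms: backlog = 4

Answer: 4 4 3 4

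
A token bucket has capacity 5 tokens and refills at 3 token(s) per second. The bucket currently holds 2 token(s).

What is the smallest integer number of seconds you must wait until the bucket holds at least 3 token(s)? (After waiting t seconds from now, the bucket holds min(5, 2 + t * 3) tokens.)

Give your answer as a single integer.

Need 2 + t * 3 >= 3, so t >= 1/3.
Smallest integer t = ceil(1/3) = 1.

Answer: 1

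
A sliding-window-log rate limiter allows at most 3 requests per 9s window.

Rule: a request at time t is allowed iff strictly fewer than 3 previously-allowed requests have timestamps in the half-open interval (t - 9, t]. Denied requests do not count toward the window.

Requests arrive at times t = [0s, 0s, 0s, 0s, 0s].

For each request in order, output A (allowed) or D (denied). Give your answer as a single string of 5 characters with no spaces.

Answer: AAADD

Derivation:
Tracking allowed requests in the window:
  req#1 t=0s: ALLOW
  req#2 t=0s: ALLOW
  req#3 t=0s: ALLOW
  req#4 t=0s: DENY
  req#5 t=0s: DENY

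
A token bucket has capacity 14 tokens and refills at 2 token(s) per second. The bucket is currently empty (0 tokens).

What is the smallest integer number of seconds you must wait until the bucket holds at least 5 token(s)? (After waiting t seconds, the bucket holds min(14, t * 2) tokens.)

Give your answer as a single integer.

Answer: 3

Derivation:
Need t * 2 >= 5, so t >= 5/2.
Smallest integer t = ceil(5/2) = 3.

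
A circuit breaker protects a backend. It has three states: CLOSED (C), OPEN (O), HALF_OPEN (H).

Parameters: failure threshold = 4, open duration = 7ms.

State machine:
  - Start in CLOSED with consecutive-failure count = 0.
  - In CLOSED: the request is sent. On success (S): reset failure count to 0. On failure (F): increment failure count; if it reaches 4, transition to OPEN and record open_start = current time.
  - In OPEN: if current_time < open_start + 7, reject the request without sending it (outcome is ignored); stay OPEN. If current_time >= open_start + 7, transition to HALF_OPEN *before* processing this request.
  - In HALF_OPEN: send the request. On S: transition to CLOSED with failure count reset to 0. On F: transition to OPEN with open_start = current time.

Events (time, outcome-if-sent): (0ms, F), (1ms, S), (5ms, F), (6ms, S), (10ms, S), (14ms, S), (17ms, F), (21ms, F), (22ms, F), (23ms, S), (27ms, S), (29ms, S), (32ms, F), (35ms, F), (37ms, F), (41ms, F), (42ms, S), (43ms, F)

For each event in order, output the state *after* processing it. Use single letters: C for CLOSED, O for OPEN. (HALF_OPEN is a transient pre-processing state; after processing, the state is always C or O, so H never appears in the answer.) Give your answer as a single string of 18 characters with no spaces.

State after each event:
  event#1 t=0ms outcome=F: state=CLOSED
  event#2 t=1ms outcome=S: state=CLOSED
  event#3 t=5ms outcome=F: state=CLOSED
  event#4 t=6ms outcome=S: state=CLOSED
  event#5 t=10ms outcome=S: state=CLOSED
  event#6 t=14ms outcome=S: state=CLOSED
  event#7 t=17ms outcome=F: state=CLOSED
  event#8 t=21ms outcome=F: state=CLOSED
  event#9 t=22ms outcome=F: state=CLOSED
  event#10 t=23ms outcome=S: state=CLOSED
  event#11 t=27ms outcome=S: state=CLOSED
  event#12 t=29ms outcome=S: state=CLOSED
  event#13 t=32ms outcome=F: state=CLOSED
  event#14 t=35ms outcome=F: state=CLOSED
  event#15 t=37ms outcome=F: state=CLOSED
  event#16 t=41ms outcome=F: state=OPEN
  event#17 t=42ms outcome=S: state=OPEN
  event#18 t=43ms outcome=F: state=OPEN

Answer: CCCCCCCCCCCCCCCOOO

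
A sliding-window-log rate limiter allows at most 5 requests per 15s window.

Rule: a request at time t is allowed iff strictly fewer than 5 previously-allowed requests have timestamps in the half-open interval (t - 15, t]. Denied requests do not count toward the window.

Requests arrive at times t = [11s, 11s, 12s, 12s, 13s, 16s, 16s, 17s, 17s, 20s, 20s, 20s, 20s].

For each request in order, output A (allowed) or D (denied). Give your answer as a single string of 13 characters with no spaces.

Tracking allowed requests in the window:
  req#1 t=11s: ALLOW
  req#2 t=11s: ALLOW
  req#3 t=12s: ALLOW
  req#4 t=12s: ALLOW
  req#5 t=13s: ALLOW
  req#6 t=16s: DENY
  req#7 t=16s: DENY
  req#8 t=17s: DENY
  req#9 t=17s: DENY
  req#10 t=20s: DENY
  req#11 t=20s: DENY
  req#12 t=20s: DENY
  req#13 t=20s: DENY

Answer: AAAAADDDDDDDD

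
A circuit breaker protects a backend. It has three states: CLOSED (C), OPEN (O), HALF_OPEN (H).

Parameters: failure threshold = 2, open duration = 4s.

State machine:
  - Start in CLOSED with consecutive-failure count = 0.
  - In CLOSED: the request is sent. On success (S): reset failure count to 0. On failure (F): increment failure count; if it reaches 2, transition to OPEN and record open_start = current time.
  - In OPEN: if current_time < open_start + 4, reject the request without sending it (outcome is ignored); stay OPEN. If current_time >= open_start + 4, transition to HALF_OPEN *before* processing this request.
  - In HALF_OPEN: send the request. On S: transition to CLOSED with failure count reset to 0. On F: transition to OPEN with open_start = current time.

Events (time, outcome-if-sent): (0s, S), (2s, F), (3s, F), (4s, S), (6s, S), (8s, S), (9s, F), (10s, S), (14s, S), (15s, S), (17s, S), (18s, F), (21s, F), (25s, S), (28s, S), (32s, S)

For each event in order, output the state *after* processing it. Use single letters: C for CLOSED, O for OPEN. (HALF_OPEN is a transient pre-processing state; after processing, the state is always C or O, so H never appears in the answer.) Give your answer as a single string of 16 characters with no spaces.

Answer: CCOOOCCCCCCCOCCC

Derivation:
State after each event:
  event#1 t=0s outcome=S: state=CLOSED
  event#2 t=2s outcome=F: state=CLOSED
  event#3 t=3s outcome=F: state=OPEN
  event#4 t=4s outcome=S: state=OPEN
  event#5 t=6s outcome=S: state=OPEN
  event#6 t=8s outcome=S: state=CLOSED
  event#7 t=9s outcome=F: state=CLOSED
  event#8 t=10s outcome=S: state=CLOSED
  event#9 t=14s outcome=S: state=CLOSED
  event#10 t=15s outcome=S: state=CLOSED
  event#11 t=17s outcome=S: state=CLOSED
  event#12 t=18s outcome=F: state=CLOSED
  event#13 t=21s outcome=F: state=OPEN
  event#14 t=25s outcome=S: state=CLOSED
  event#15 t=28s outcome=S: state=CLOSED
  event#16 t=32s outcome=S: state=CLOSED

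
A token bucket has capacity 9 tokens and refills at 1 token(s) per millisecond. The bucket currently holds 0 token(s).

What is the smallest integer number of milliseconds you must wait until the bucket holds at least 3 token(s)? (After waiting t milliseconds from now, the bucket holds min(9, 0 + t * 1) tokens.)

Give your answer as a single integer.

Need 0 + t * 1 >= 3, so t >= 3/1.
Smallest integer t = ceil(3/1) = 3.

Answer: 3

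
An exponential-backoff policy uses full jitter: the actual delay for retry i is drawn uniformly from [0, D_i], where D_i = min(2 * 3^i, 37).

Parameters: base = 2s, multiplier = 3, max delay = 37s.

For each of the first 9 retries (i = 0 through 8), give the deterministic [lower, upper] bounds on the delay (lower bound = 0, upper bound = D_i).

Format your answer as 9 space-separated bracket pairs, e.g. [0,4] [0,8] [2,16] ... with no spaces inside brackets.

Computing bounds per retry:
  i=0: D_i=min(2*3^0,37)=2, bounds=[0,2]
  i=1: D_i=min(2*3^1,37)=6, bounds=[0,6]
  i=2: D_i=min(2*3^2,37)=18, bounds=[0,18]
  i=3: D_i=min(2*3^3,37)=37, bounds=[0,37]
  i=4: D_i=min(2*3^4,37)=37, bounds=[0,37]
  i=5: D_i=min(2*3^5,37)=37, bounds=[0,37]
  i=6: D_i=min(2*3^6,37)=37, bounds=[0,37]
  i=7: D_i=min(2*3^7,37)=37, bounds=[0,37]
  i=8: D_i=min(2*3^8,37)=37, bounds=[0,37]

Answer: [0,2] [0,6] [0,18] [0,37] [0,37] [0,37] [0,37] [0,37] [0,37]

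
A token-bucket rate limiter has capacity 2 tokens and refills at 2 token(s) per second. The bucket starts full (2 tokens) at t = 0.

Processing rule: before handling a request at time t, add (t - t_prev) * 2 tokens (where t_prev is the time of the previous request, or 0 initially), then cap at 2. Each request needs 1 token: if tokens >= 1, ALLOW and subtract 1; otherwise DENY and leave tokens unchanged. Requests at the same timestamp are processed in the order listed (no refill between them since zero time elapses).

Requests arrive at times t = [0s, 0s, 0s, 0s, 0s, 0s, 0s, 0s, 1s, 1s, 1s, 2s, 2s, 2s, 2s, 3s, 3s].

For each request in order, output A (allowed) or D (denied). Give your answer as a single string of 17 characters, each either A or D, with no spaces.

Answer: AADDDDDDAADAADDAA

Derivation:
Simulating step by step:
  req#1 t=0s: ALLOW
  req#2 t=0s: ALLOW
  req#3 t=0s: DENY
  req#4 t=0s: DENY
  req#5 t=0s: DENY
  req#6 t=0s: DENY
  req#7 t=0s: DENY
  req#8 t=0s: DENY
  req#9 t=1s: ALLOW
  req#10 t=1s: ALLOW
  req#11 t=1s: DENY
  req#12 t=2s: ALLOW
  req#13 t=2s: ALLOW
  req#14 t=2s: DENY
  req#15 t=2s: DENY
  req#16 t=3s: ALLOW
  req#17 t=3s: ALLOW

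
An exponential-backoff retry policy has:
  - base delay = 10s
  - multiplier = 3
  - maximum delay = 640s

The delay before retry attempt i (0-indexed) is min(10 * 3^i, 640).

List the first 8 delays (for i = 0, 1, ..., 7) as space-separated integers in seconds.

Answer: 10 30 90 270 640 640 640 640

Derivation:
Computing each delay:
  i=0: min(10*3^0, 640) = 10
  i=1: min(10*3^1, 640) = 30
  i=2: min(10*3^2, 640) = 90
  i=3: min(10*3^3, 640) = 270
  i=4: min(10*3^4, 640) = 640
  i=5: min(10*3^5, 640) = 640
  i=6: min(10*3^6, 640) = 640
  i=7: min(10*3^7, 640) = 640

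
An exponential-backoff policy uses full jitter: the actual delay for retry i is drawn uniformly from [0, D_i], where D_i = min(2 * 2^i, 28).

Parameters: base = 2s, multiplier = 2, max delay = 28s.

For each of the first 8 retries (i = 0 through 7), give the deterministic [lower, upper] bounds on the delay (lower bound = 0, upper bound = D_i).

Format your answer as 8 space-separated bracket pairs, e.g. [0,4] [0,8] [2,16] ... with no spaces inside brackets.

Answer: [0,2] [0,4] [0,8] [0,16] [0,28] [0,28] [0,28] [0,28]

Derivation:
Computing bounds per retry:
  i=0: D_i=min(2*2^0,28)=2, bounds=[0,2]
  i=1: D_i=min(2*2^1,28)=4, bounds=[0,4]
  i=2: D_i=min(2*2^2,28)=8, bounds=[0,8]
  i=3: D_i=min(2*2^3,28)=16, bounds=[0,16]
  i=4: D_i=min(2*2^4,28)=28, bounds=[0,28]
  i=5: D_i=min(2*2^5,28)=28, bounds=[0,28]
  i=6: D_i=min(2*2^6,28)=28, bounds=[0,28]
  i=7: D_i=min(2*2^7,28)=28, bounds=[0,28]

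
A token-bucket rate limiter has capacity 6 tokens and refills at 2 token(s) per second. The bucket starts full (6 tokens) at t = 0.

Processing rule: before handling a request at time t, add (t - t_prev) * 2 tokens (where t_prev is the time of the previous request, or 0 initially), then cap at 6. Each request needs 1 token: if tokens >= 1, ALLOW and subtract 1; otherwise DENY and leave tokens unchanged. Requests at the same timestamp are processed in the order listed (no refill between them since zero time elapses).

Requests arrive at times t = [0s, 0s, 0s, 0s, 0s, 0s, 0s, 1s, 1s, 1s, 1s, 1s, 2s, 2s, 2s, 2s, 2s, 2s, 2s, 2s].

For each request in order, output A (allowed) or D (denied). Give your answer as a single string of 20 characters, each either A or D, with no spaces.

Simulating step by step:
  req#1 t=0s: ALLOW
  req#2 t=0s: ALLOW
  req#3 t=0s: ALLOW
  req#4 t=0s: ALLOW
  req#5 t=0s: ALLOW
  req#6 t=0s: ALLOW
  req#7 t=0s: DENY
  req#8 t=1s: ALLOW
  req#9 t=1s: ALLOW
  req#10 t=1s: DENY
  req#11 t=1s: DENY
  req#12 t=1s: DENY
  req#13 t=2s: ALLOW
  req#14 t=2s: ALLOW
  req#15 t=2s: DENY
  req#16 t=2s: DENY
  req#17 t=2s: DENY
  req#18 t=2s: DENY
  req#19 t=2s: DENY
  req#20 t=2s: DENY

Answer: AAAAAADAADDDAADDDDDD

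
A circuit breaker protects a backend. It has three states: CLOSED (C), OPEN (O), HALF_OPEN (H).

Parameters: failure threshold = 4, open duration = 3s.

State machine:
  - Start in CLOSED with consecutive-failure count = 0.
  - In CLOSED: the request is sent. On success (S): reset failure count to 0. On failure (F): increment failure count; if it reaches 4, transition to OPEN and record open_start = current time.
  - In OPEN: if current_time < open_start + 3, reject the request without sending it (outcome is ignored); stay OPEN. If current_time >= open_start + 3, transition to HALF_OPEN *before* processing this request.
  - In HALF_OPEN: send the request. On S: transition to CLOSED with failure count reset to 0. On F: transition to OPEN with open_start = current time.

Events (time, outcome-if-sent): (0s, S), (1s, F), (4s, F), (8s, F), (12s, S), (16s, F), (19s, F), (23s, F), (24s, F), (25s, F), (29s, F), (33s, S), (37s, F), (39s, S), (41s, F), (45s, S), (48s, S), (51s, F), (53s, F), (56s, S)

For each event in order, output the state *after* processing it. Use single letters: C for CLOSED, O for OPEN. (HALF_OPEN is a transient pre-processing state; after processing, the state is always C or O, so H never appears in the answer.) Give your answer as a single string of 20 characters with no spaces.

Answer: CCCCCCCCOOOCCCCCCCCC

Derivation:
State after each event:
  event#1 t=0s outcome=S: state=CLOSED
  event#2 t=1s outcome=F: state=CLOSED
  event#3 t=4s outcome=F: state=CLOSED
  event#4 t=8s outcome=F: state=CLOSED
  event#5 t=12s outcome=S: state=CLOSED
  event#6 t=16s outcome=F: state=CLOSED
  event#7 t=19s outcome=F: state=CLOSED
  event#8 t=23s outcome=F: state=CLOSED
  event#9 t=24s outcome=F: state=OPEN
  event#10 t=25s outcome=F: state=OPEN
  event#11 t=29s outcome=F: state=OPEN
  event#12 t=33s outcome=S: state=CLOSED
  event#13 t=37s outcome=F: state=CLOSED
  event#14 t=39s outcome=S: state=CLOSED
  event#15 t=41s outcome=F: state=CLOSED
  event#16 t=45s outcome=S: state=CLOSED
  event#17 t=48s outcome=S: state=CLOSED
  event#18 t=51s outcome=F: state=CLOSED
  event#19 t=53s outcome=F: state=CLOSED
  event#20 t=56s outcome=S: state=CLOSED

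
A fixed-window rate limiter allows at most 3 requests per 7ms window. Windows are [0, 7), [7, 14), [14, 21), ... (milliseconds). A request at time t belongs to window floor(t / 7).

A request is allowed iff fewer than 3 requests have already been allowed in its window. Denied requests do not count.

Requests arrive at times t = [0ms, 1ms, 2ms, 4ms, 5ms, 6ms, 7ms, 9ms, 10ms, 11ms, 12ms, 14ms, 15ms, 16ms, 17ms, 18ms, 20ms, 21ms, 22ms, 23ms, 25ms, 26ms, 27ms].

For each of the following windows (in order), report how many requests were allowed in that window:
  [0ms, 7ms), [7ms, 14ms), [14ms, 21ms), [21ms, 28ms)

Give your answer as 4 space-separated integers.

Processing requests:
  req#1 t=0ms (window 0): ALLOW
  req#2 t=1ms (window 0): ALLOW
  req#3 t=2ms (window 0): ALLOW
  req#4 t=4ms (window 0): DENY
  req#5 t=5ms (window 0): DENY
  req#6 t=6ms (window 0): DENY
  req#7 t=7ms (window 1): ALLOW
  req#8 t=9ms (window 1): ALLOW
  req#9 t=10ms (window 1): ALLOW
  req#10 t=11ms (window 1): DENY
  req#11 t=12ms (window 1): DENY
  req#12 t=14ms (window 2): ALLOW
  req#13 t=15ms (window 2): ALLOW
  req#14 t=16ms (window 2): ALLOW
  req#15 t=17ms (window 2): DENY
  req#16 t=18ms (window 2): DENY
  req#17 t=20ms (window 2): DENY
  req#18 t=21ms (window 3): ALLOW
  req#19 t=22ms (window 3): ALLOW
  req#20 t=23ms (window 3): ALLOW
  req#21 t=25ms (window 3): DENY
  req#22 t=26ms (window 3): DENY
  req#23 t=27ms (window 3): DENY

Allowed counts by window: 3 3 3 3

Answer: 3 3 3 3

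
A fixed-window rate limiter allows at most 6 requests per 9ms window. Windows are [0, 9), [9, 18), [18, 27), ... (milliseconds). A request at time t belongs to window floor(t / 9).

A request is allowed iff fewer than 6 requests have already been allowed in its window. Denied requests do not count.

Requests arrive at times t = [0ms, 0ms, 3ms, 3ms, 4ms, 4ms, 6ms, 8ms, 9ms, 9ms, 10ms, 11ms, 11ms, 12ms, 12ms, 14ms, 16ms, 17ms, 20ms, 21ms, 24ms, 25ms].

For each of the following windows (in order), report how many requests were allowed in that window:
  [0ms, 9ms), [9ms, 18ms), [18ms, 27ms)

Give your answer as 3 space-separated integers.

Processing requests:
  req#1 t=0ms (window 0): ALLOW
  req#2 t=0ms (window 0): ALLOW
  req#3 t=3ms (window 0): ALLOW
  req#4 t=3ms (window 0): ALLOW
  req#5 t=4ms (window 0): ALLOW
  req#6 t=4ms (window 0): ALLOW
  req#7 t=6ms (window 0): DENY
  req#8 t=8ms (window 0): DENY
  req#9 t=9ms (window 1): ALLOW
  req#10 t=9ms (window 1): ALLOW
  req#11 t=10ms (window 1): ALLOW
  req#12 t=11ms (window 1): ALLOW
  req#13 t=11ms (window 1): ALLOW
  req#14 t=12ms (window 1): ALLOW
  req#15 t=12ms (window 1): DENY
  req#16 t=14ms (window 1): DENY
  req#17 t=16ms (window 1): DENY
  req#18 t=17ms (window 1): DENY
  req#19 t=20ms (window 2): ALLOW
  req#20 t=21ms (window 2): ALLOW
  req#21 t=24ms (window 2): ALLOW
  req#22 t=25ms (window 2): ALLOW

Allowed counts by window: 6 6 4

Answer: 6 6 4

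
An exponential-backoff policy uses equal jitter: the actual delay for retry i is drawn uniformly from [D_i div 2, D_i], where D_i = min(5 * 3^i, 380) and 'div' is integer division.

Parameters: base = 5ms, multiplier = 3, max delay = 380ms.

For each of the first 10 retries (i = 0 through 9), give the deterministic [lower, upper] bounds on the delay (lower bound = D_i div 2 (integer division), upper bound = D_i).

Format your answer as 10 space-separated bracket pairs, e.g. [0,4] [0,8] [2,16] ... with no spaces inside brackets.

Computing bounds per retry:
  i=0: D_i=min(5*3^0,380)=5, bounds=[2,5]
  i=1: D_i=min(5*3^1,380)=15, bounds=[7,15]
  i=2: D_i=min(5*3^2,380)=45, bounds=[22,45]
  i=3: D_i=min(5*3^3,380)=135, bounds=[67,135]
  i=4: D_i=min(5*3^4,380)=380, bounds=[190,380]
  i=5: D_i=min(5*3^5,380)=380, bounds=[190,380]
  i=6: D_i=min(5*3^6,380)=380, bounds=[190,380]
  i=7: D_i=min(5*3^7,380)=380, bounds=[190,380]
  i=8: D_i=min(5*3^8,380)=380, bounds=[190,380]
  i=9: D_i=min(5*3^9,380)=380, bounds=[190,380]

Answer: [2,5] [7,15] [22,45] [67,135] [190,380] [190,380] [190,380] [190,380] [190,380] [190,380]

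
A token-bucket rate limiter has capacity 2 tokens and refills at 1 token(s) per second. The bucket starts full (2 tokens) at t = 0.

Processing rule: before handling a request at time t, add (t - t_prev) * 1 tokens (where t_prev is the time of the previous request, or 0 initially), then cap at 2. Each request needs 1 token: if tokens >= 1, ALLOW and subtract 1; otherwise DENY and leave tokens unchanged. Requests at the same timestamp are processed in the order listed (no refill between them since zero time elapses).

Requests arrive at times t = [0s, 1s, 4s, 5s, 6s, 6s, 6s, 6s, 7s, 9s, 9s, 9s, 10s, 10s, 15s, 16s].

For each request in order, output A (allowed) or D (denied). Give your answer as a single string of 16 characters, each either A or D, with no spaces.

Simulating step by step:
  req#1 t=0s: ALLOW
  req#2 t=1s: ALLOW
  req#3 t=4s: ALLOW
  req#4 t=5s: ALLOW
  req#5 t=6s: ALLOW
  req#6 t=6s: ALLOW
  req#7 t=6s: DENY
  req#8 t=6s: DENY
  req#9 t=7s: ALLOW
  req#10 t=9s: ALLOW
  req#11 t=9s: ALLOW
  req#12 t=9s: DENY
  req#13 t=10s: ALLOW
  req#14 t=10s: DENY
  req#15 t=15s: ALLOW
  req#16 t=16s: ALLOW

Answer: AAAAAADDAAADADAA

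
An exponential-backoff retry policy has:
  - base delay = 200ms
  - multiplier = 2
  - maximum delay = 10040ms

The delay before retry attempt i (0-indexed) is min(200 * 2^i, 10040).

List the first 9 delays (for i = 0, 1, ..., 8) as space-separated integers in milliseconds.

Answer: 200 400 800 1600 3200 6400 10040 10040 10040

Derivation:
Computing each delay:
  i=0: min(200*2^0, 10040) = 200
  i=1: min(200*2^1, 10040) = 400
  i=2: min(200*2^2, 10040) = 800
  i=3: min(200*2^3, 10040) = 1600
  i=4: min(200*2^4, 10040) = 3200
  i=5: min(200*2^5, 10040) = 6400
  i=6: min(200*2^6, 10040) = 10040
  i=7: min(200*2^7, 10040) = 10040
  i=8: min(200*2^8, 10040) = 10040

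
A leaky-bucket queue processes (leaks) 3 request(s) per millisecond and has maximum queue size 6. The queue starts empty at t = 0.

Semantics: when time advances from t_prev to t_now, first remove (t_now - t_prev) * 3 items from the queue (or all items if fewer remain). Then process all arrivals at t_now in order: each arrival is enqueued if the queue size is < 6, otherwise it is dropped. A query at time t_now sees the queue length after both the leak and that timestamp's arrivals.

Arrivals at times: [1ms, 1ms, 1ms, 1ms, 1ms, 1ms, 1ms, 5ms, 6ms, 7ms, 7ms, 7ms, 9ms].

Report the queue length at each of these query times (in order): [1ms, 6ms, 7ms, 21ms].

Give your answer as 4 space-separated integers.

Answer: 6 1 3 0

Derivation:
Queue lengths at query times:
  query t=1ms: backlog = 6
  query t=6ms: backlog = 1
  query t=7ms: backlog = 3
  query t=21ms: backlog = 0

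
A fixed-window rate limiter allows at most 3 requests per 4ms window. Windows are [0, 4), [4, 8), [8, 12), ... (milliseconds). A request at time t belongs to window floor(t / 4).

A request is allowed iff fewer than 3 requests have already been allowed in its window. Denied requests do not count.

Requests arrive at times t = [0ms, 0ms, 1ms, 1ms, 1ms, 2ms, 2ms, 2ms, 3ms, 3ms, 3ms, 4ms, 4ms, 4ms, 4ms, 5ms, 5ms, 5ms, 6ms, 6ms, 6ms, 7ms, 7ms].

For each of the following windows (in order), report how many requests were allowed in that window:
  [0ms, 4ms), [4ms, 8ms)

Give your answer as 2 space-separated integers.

Answer: 3 3

Derivation:
Processing requests:
  req#1 t=0ms (window 0): ALLOW
  req#2 t=0ms (window 0): ALLOW
  req#3 t=1ms (window 0): ALLOW
  req#4 t=1ms (window 0): DENY
  req#5 t=1ms (window 0): DENY
  req#6 t=2ms (window 0): DENY
  req#7 t=2ms (window 0): DENY
  req#8 t=2ms (window 0): DENY
  req#9 t=3ms (window 0): DENY
  req#10 t=3ms (window 0): DENY
  req#11 t=3ms (window 0): DENY
  req#12 t=4ms (window 1): ALLOW
  req#13 t=4ms (window 1): ALLOW
  req#14 t=4ms (window 1): ALLOW
  req#15 t=4ms (window 1): DENY
  req#16 t=5ms (window 1): DENY
  req#17 t=5ms (window 1): DENY
  req#18 t=5ms (window 1): DENY
  req#19 t=6ms (window 1): DENY
  req#20 t=6ms (window 1): DENY
  req#21 t=6ms (window 1): DENY
  req#22 t=7ms (window 1): DENY
  req#23 t=7ms (window 1): DENY

Allowed counts by window: 3 3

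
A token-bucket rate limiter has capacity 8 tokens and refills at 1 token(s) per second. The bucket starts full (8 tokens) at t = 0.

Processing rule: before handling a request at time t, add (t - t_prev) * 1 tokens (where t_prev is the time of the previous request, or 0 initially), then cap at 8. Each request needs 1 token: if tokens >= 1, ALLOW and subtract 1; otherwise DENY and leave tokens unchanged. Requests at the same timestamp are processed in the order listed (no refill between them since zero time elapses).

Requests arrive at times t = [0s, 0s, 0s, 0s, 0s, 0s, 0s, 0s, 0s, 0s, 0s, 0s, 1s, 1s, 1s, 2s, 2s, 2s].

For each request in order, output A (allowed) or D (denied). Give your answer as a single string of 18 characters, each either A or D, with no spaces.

Answer: AAAAAAAADDDDADDADD

Derivation:
Simulating step by step:
  req#1 t=0s: ALLOW
  req#2 t=0s: ALLOW
  req#3 t=0s: ALLOW
  req#4 t=0s: ALLOW
  req#5 t=0s: ALLOW
  req#6 t=0s: ALLOW
  req#7 t=0s: ALLOW
  req#8 t=0s: ALLOW
  req#9 t=0s: DENY
  req#10 t=0s: DENY
  req#11 t=0s: DENY
  req#12 t=0s: DENY
  req#13 t=1s: ALLOW
  req#14 t=1s: DENY
  req#15 t=1s: DENY
  req#16 t=2s: ALLOW
  req#17 t=2s: DENY
  req#18 t=2s: DENY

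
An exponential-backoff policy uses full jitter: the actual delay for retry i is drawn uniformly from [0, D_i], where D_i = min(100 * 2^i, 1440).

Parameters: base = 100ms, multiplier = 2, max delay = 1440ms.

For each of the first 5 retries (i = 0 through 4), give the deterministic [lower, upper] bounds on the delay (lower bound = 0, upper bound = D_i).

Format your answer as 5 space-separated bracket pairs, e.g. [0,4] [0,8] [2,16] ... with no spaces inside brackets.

Computing bounds per retry:
  i=0: D_i=min(100*2^0,1440)=100, bounds=[0,100]
  i=1: D_i=min(100*2^1,1440)=200, bounds=[0,200]
  i=2: D_i=min(100*2^2,1440)=400, bounds=[0,400]
  i=3: D_i=min(100*2^3,1440)=800, bounds=[0,800]
  i=4: D_i=min(100*2^4,1440)=1440, bounds=[0,1440]

Answer: [0,100] [0,200] [0,400] [0,800] [0,1440]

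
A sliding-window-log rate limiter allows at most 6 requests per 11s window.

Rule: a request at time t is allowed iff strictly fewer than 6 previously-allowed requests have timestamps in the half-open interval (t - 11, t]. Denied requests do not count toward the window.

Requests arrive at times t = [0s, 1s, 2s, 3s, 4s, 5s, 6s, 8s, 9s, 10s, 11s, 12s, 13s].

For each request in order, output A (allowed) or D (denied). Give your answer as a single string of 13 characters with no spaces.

Answer: AAAAAADDDDAAA

Derivation:
Tracking allowed requests in the window:
  req#1 t=0s: ALLOW
  req#2 t=1s: ALLOW
  req#3 t=2s: ALLOW
  req#4 t=3s: ALLOW
  req#5 t=4s: ALLOW
  req#6 t=5s: ALLOW
  req#7 t=6s: DENY
  req#8 t=8s: DENY
  req#9 t=9s: DENY
  req#10 t=10s: DENY
  req#11 t=11s: ALLOW
  req#12 t=12s: ALLOW
  req#13 t=13s: ALLOW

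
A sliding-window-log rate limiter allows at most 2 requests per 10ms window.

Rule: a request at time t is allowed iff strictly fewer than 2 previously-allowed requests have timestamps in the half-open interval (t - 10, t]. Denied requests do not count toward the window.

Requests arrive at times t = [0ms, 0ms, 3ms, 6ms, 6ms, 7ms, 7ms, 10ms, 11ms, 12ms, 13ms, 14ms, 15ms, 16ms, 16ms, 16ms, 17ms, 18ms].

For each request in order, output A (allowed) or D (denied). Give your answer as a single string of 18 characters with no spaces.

Answer: AADDDDDAADDDDDDDDD

Derivation:
Tracking allowed requests in the window:
  req#1 t=0ms: ALLOW
  req#2 t=0ms: ALLOW
  req#3 t=3ms: DENY
  req#4 t=6ms: DENY
  req#5 t=6ms: DENY
  req#6 t=7ms: DENY
  req#7 t=7ms: DENY
  req#8 t=10ms: ALLOW
  req#9 t=11ms: ALLOW
  req#10 t=12ms: DENY
  req#11 t=13ms: DENY
  req#12 t=14ms: DENY
  req#13 t=15ms: DENY
  req#14 t=16ms: DENY
  req#15 t=16ms: DENY
  req#16 t=16ms: DENY
  req#17 t=17ms: DENY
  req#18 t=18ms: DENY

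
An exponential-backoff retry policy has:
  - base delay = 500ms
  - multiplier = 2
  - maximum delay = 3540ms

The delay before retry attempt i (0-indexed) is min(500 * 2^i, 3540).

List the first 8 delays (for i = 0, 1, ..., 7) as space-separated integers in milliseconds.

Computing each delay:
  i=0: min(500*2^0, 3540) = 500
  i=1: min(500*2^1, 3540) = 1000
  i=2: min(500*2^2, 3540) = 2000
  i=3: min(500*2^3, 3540) = 3540
  i=4: min(500*2^4, 3540) = 3540
  i=5: min(500*2^5, 3540) = 3540
  i=6: min(500*2^6, 3540) = 3540
  i=7: min(500*2^7, 3540) = 3540

Answer: 500 1000 2000 3540 3540 3540 3540 3540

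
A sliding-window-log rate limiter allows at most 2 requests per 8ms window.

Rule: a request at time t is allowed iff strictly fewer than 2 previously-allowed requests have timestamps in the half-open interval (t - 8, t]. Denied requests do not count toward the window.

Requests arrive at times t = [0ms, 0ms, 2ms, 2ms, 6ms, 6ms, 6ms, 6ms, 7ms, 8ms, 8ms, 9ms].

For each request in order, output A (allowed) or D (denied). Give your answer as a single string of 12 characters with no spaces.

Tracking allowed requests in the window:
  req#1 t=0ms: ALLOW
  req#2 t=0ms: ALLOW
  req#3 t=2ms: DENY
  req#4 t=2ms: DENY
  req#5 t=6ms: DENY
  req#6 t=6ms: DENY
  req#7 t=6ms: DENY
  req#8 t=6ms: DENY
  req#9 t=7ms: DENY
  req#10 t=8ms: ALLOW
  req#11 t=8ms: ALLOW
  req#12 t=9ms: DENY

Answer: AADDDDDDDAAD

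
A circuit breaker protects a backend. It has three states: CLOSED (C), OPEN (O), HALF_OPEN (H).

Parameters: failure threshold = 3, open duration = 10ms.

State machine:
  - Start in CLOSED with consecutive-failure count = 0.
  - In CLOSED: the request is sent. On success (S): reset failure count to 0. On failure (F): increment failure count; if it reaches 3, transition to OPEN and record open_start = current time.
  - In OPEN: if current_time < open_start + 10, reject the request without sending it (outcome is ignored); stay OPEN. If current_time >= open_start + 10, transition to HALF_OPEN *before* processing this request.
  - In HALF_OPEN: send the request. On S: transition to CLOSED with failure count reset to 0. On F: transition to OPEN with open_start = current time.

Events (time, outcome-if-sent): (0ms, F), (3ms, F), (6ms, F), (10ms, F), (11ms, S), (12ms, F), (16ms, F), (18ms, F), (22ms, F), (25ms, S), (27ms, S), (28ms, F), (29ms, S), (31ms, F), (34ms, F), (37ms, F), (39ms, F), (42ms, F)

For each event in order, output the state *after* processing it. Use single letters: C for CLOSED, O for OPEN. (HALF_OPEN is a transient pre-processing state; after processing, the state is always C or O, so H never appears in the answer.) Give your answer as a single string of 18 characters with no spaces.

Answer: CCOOOOOOOOCCCCCOOO

Derivation:
State after each event:
  event#1 t=0ms outcome=F: state=CLOSED
  event#2 t=3ms outcome=F: state=CLOSED
  event#3 t=6ms outcome=F: state=OPEN
  event#4 t=10ms outcome=F: state=OPEN
  event#5 t=11ms outcome=S: state=OPEN
  event#6 t=12ms outcome=F: state=OPEN
  event#7 t=16ms outcome=F: state=OPEN
  event#8 t=18ms outcome=F: state=OPEN
  event#9 t=22ms outcome=F: state=OPEN
  event#10 t=25ms outcome=S: state=OPEN
  event#11 t=27ms outcome=S: state=CLOSED
  event#12 t=28ms outcome=F: state=CLOSED
  event#13 t=29ms outcome=S: state=CLOSED
  event#14 t=31ms outcome=F: state=CLOSED
  event#15 t=34ms outcome=F: state=CLOSED
  event#16 t=37ms outcome=F: state=OPEN
  event#17 t=39ms outcome=F: state=OPEN
  event#18 t=42ms outcome=F: state=OPEN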